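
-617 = -617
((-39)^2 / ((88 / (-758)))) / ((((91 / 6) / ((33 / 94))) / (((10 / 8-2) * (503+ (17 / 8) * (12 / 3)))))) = 1224798003 / 10528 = 116337.20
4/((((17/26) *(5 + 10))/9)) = 312/85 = 3.67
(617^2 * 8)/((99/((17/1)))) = 51773704/99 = 522966.71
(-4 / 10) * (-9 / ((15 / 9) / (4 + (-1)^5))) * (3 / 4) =243 / 50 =4.86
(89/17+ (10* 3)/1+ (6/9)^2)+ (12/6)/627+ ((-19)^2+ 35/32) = 407030555/1023264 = 397.78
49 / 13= 3.77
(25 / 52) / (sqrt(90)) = 0.05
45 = 45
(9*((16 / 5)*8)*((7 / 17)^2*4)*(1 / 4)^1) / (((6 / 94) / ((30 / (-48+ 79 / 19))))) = -2057472 / 4913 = -418.78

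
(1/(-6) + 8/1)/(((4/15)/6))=705/4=176.25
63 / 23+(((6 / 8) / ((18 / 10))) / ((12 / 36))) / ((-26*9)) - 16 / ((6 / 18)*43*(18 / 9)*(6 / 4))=2186231 / 925704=2.36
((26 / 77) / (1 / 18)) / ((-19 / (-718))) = 336024 / 1463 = 229.68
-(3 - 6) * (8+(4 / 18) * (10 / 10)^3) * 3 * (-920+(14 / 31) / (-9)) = -18995356 / 279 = -68083.71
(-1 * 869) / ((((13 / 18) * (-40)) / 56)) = 109494 / 65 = 1684.52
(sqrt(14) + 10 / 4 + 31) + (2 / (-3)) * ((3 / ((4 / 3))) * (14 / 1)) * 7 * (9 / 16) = -45.45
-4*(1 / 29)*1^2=-4 / 29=-0.14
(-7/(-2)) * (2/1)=7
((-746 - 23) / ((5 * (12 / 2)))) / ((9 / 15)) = -42.72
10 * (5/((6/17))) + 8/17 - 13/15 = 141.27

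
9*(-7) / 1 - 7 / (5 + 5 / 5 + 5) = -700 / 11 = -63.64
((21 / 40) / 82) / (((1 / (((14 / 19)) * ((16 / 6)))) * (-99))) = -49 / 385605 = -0.00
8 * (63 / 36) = 14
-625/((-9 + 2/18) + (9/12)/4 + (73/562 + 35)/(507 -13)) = 6246630000/86256223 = 72.42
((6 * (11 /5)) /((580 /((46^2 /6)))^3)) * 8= 3256789558 /137188125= 23.74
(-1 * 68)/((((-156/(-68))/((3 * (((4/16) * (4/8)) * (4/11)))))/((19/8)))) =-5491/572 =-9.60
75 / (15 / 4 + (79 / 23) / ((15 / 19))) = 103500 / 11179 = 9.26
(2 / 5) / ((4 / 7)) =7 / 10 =0.70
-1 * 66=-66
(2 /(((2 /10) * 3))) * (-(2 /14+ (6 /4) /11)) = -215 /231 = -0.93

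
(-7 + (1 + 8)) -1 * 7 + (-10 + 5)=-10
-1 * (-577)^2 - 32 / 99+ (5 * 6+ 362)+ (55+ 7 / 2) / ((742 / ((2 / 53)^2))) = -34308461224522 / 103171761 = -332537.32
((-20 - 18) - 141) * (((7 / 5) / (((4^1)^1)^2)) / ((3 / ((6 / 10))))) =-1253 / 400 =-3.13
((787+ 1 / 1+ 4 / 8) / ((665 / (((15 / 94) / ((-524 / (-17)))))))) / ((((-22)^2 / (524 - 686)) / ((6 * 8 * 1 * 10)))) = -5143095 / 5214979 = -0.99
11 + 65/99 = 1154/99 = 11.66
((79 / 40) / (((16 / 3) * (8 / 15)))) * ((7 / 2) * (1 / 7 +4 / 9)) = 2923 / 2048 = 1.43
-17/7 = -2.43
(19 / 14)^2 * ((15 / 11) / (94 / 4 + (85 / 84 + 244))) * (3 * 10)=97470 / 347347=0.28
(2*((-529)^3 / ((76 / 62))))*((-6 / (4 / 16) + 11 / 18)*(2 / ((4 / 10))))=9660081936695 / 342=28245853616.07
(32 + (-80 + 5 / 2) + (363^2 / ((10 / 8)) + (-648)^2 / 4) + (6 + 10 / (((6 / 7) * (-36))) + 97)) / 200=113642123 / 108000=1052.24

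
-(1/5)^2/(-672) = 1/16800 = 0.00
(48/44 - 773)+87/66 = -16953/22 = -770.59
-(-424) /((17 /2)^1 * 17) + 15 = 5183 /289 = 17.93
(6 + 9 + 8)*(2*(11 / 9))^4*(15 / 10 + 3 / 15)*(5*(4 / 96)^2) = 5724631 / 472392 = 12.12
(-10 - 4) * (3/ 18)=-7/ 3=-2.33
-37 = -37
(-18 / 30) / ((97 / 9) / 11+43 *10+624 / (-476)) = -35343 / 25309645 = -0.00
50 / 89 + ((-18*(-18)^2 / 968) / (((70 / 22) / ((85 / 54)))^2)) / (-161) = 1603521 / 2808484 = 0.57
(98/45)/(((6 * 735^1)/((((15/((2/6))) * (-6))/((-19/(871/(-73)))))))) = -1742/20805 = -0.08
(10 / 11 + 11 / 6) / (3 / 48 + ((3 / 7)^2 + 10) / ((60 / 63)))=50680 / 198759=0.25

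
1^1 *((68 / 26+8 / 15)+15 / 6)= 2203 / 390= 5.65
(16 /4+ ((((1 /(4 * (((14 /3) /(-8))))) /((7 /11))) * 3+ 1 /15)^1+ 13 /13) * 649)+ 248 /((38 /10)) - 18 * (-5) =-6419921 /13965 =-459.72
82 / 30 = 41 / 15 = 2.73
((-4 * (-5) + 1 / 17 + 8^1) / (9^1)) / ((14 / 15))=795 / 238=3.34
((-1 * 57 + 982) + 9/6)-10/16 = 7407/8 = 925.88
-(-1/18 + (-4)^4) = -4607/18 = -255.94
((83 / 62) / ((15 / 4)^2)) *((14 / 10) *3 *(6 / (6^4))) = 581 / 313875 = 0.00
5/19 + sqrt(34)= 6.09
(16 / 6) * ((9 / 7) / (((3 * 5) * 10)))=4 / 175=0.02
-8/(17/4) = -32/17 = -1.88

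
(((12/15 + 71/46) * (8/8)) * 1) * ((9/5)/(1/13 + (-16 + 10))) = -819/1150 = -0.71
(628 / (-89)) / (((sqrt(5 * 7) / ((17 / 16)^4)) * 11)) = -13112797 * sqrt(35) / 561397760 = -0.14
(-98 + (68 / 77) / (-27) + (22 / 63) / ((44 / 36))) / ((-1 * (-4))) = -50804 / 2079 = -24.44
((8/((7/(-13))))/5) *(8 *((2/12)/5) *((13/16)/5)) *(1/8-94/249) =0.03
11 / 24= 0.46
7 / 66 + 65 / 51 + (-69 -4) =-80357 / 1122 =-71.62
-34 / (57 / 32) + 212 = 10996 / 57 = 192.91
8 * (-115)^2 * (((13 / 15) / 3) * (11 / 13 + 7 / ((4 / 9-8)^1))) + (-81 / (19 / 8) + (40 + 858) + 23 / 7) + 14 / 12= -64566949 / 40698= -1586.49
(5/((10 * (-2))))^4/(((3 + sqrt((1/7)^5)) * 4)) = 50421/154892288-49 * sqrt(7)/154892288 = 0.00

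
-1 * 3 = -3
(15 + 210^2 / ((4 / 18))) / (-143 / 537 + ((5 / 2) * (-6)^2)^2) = 106575705 / 4349557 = 24.50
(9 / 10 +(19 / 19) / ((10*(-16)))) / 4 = 143 / 640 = 0.22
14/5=2.80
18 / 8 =9 / 4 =2.25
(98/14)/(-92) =-0.08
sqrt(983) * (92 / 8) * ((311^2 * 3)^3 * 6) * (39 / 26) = 5057040640007674629 * sqrt(983) / 2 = 79276269800772529926.94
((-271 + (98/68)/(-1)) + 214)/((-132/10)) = 9935/2244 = 4.43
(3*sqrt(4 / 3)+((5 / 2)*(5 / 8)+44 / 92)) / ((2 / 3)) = 2253 / 736+3*sqrt(3) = 8.26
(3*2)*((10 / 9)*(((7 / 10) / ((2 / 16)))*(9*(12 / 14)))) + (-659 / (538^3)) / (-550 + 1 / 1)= 24621338514323 / 85490758728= 288.00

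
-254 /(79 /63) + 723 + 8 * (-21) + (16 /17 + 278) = 847949 /1343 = 631.38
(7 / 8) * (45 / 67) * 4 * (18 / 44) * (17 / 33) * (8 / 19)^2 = 257040 / 2926627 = 0.09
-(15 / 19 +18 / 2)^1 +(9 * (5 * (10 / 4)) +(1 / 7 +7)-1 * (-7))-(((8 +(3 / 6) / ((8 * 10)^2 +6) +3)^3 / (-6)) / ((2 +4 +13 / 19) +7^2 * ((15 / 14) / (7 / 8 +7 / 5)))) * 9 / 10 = 5081168160078870641301 / 41122437513585460480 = 123.56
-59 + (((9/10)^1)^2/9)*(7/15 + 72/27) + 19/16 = -115061/2000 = -57.53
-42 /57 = -14 /19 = -0.74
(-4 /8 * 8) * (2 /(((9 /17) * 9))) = -136 /81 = -1.68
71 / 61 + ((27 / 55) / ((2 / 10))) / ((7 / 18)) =35113 / 4697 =7.48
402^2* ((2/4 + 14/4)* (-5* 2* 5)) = -32320800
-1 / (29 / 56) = -56 / 29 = -1.93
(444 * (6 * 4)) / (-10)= -5328 / 5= -1065.60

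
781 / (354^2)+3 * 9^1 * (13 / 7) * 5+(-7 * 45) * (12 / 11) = -896575843 / 9649332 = -92.92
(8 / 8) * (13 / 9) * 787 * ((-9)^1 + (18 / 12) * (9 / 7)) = -112541 / 14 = -8038.64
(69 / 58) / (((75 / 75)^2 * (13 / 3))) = 207 / 754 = 0.27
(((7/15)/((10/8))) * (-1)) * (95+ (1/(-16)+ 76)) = -3829/60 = -63.82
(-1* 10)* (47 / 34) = -235 / 17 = -13.82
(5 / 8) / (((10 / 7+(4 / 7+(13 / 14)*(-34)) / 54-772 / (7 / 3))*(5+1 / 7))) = -735 / 1995856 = -0.00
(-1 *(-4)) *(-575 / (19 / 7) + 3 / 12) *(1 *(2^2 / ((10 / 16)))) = -514592 / 95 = -5416.76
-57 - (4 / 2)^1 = -59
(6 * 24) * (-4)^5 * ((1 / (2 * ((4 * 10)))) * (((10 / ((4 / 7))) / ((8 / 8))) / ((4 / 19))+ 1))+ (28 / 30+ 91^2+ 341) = -2196544 / 15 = -146436.27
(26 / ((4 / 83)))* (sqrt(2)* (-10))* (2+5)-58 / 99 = -37765* sqrt(2)-58 / 99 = -53408.36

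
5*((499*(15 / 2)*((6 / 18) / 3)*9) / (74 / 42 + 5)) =785925 / 284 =2767.34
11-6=5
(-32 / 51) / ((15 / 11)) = -352 / 765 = -0.46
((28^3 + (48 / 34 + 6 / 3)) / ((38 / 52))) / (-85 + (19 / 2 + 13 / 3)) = -58225752 / 137921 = -422.17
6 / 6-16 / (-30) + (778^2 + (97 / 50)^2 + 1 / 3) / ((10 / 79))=358633312433 / 75000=4781777.50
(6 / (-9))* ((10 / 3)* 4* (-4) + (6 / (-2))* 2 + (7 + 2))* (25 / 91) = 7550 / 819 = 9.22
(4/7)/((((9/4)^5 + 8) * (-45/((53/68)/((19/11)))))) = -596992/6841435545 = -0.00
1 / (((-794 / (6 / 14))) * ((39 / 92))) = -46 / 36127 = -0.00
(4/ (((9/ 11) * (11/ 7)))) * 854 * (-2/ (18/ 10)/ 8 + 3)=615734/ 81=7601.65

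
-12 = -12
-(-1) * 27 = 27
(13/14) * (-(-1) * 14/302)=13/302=0.04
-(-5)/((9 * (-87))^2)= 5/613089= 0.00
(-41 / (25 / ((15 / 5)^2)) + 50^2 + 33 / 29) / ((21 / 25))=1802624 / 609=2959.97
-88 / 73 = -1.21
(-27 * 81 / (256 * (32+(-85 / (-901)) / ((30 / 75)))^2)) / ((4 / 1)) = -0.00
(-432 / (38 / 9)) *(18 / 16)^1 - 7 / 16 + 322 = 62763 / 304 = 206.46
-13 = -13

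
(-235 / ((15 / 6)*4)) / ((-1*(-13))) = -47 / 26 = -1.81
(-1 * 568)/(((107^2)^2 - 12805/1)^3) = -71/281441451527041397040792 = -0.00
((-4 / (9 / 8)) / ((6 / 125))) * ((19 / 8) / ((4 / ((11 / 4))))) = -26125 / 216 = -120.95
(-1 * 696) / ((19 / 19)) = -696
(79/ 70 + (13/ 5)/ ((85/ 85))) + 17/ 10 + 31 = 255/ 7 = 36.43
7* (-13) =-91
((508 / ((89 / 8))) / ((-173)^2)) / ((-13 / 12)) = -48768 / 34627853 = -0.00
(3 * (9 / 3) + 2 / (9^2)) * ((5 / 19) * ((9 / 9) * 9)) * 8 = 29240 / 171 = 170.99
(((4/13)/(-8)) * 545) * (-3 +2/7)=10355/182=56.90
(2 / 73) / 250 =1 / 9125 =0.00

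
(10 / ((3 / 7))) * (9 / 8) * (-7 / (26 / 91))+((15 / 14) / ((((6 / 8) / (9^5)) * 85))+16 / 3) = 1012819 / 2856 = 354.63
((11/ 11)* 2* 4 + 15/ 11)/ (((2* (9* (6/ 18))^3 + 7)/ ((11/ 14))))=103/ 854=0.12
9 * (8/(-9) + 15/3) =37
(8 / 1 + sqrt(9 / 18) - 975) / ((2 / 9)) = -8703 / 2 + 9 * sqrt(2) / 4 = -4348.32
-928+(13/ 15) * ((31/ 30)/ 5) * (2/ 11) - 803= -21420722/ 12375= -1730.97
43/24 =1.79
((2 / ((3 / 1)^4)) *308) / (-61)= -0.12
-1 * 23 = -23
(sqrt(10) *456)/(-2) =-228 *sqrt(10) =-721.00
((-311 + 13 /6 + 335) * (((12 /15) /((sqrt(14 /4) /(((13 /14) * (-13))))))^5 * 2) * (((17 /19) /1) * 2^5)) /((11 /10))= -3014199826390884352 * sqrt(14) /2259081391875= -4992340.29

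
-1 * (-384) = 384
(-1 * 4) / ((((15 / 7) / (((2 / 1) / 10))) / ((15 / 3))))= -28 / 15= -1.87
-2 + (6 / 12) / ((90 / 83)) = -277 / 180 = -1.54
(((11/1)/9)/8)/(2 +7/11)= 121/2088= 0.06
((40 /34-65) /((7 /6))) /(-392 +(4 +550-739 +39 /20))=600 /6307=0.10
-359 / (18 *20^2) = -359 / 7200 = -0.05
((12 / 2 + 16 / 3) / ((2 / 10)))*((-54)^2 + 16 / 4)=496400 / 3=165466.67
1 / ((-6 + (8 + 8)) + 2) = 1 / 12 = 0.08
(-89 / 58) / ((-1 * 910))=89 / 52780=0.00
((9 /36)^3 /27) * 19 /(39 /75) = 475 /22464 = 0.02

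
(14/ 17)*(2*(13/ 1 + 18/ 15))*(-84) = -166992/ 85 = -1964.61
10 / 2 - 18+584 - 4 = 567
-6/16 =-3/8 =-0.38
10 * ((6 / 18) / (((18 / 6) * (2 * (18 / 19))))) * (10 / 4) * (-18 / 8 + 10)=14725 / 1296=11.36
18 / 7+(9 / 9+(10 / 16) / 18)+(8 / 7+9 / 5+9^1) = 78367 / 5040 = 15.55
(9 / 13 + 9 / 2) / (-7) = -135 / 182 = -0.74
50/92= 0.54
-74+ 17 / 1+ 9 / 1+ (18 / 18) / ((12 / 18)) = -93 / 2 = -46.50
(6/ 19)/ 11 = 6/ 209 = 0.03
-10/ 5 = -2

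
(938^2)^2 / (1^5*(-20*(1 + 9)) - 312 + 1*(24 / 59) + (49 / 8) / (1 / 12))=-1864220505952 / 1055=-1767033654.93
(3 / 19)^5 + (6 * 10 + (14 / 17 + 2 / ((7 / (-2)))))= 17753658747 / 294655781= 60.25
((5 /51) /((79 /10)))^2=2500 /16232841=0.00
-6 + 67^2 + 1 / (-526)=4483.00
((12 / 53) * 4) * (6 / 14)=144 / 371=0.39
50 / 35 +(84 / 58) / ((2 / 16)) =2642 / 203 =13.01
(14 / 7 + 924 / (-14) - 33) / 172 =-0.56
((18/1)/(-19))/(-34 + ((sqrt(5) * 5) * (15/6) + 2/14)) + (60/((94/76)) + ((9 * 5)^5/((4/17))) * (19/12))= 1241720556.48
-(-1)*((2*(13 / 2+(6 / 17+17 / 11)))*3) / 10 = 9423 / 1870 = 5.04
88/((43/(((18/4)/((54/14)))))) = 308/129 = 2.39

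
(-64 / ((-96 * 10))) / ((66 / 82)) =41 / 495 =0.08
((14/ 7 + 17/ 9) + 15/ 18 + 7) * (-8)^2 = 6752/ 9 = 750.22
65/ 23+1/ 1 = 88/ 23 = 3.83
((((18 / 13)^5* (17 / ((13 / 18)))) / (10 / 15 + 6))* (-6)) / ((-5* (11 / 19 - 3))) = -24718383792 / 2775415175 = -8.91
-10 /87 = -0.11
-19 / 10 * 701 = -13319 / 10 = -1331.90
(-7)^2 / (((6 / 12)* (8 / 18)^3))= 35721 / 32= 1116.28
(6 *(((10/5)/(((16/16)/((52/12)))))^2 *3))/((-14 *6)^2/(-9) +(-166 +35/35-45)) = -676/497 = -1.36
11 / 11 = 1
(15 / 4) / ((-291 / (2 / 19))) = -5 / 3686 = -0.00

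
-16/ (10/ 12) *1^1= -96/ 5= -19.20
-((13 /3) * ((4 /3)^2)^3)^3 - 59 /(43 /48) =-6521621406997552 /449795187729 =-14499.09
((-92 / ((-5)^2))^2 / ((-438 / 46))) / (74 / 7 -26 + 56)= -340676 / 9718125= -0.04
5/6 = 0.83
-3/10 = -0.30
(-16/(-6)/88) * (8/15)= 8/495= 0.02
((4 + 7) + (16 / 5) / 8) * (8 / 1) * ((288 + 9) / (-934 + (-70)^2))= 22572 / 3305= 6.83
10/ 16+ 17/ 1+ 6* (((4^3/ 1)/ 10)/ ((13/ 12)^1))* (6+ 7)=19137/ 40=478.42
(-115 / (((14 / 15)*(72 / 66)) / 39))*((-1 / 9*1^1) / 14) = 82225 / 2352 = 34.96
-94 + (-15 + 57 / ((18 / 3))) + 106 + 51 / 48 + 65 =1161 / 16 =72.56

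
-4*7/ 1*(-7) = 196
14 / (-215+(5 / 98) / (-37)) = -50764 / 779595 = -0.07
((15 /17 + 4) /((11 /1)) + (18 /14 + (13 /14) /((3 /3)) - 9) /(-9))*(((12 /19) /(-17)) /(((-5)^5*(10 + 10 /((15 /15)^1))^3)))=28223 /15855262500000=0.00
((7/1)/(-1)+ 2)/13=-5/13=-0.38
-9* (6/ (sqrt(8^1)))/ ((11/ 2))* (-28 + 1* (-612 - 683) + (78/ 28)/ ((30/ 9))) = 4997781* sqrt(2)/ 1540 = 4589.56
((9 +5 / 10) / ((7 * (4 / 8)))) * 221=4199 / 7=599.86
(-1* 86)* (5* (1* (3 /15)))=-86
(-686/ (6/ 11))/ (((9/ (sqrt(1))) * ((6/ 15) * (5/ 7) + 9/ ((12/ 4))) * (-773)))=0.06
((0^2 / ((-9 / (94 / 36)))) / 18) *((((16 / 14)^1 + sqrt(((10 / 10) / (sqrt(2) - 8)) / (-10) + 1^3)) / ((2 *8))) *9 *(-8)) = 0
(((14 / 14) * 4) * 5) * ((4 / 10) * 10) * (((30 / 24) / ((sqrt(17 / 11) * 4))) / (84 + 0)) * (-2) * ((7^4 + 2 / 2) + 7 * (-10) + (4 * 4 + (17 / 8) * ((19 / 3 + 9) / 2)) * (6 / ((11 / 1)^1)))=-123075 * sqrt(187) / 1496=-1125.02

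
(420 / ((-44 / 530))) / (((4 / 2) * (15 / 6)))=-11130 / 11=-1011.82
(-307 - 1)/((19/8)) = -2464/19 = -129.68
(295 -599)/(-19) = 16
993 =993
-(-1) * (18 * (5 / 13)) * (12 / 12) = 90 / 13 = 6.92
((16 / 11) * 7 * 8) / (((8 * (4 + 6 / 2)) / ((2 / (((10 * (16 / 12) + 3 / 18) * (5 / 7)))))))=448 / 1485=0.30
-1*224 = -224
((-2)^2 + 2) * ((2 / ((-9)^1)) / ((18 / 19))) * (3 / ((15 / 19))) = -722 / 135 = -5.35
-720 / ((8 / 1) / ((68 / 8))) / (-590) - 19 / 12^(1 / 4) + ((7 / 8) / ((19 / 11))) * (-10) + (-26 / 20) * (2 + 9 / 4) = -19.50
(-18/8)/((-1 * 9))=1/4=0.25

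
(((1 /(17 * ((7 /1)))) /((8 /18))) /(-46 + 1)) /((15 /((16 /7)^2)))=-64 /437325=-0.00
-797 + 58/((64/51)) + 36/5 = -118973/160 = -743.58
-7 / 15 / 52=-0.01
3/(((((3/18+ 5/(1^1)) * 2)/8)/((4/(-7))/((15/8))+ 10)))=24432/1085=22.52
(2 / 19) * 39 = 78 / 19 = 4.11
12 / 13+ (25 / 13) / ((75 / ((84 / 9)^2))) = 1108 / 351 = 3.16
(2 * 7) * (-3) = -42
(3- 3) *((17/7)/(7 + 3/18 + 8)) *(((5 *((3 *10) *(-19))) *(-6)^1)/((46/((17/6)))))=0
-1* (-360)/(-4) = -90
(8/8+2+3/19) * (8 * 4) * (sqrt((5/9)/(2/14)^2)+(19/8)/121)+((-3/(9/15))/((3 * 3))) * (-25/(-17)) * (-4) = 97220/18513+4480 * sqrt(5)/19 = 532.49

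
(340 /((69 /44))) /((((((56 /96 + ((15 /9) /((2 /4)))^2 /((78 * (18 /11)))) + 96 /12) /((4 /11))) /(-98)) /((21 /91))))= -518192640 /2519857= -205.64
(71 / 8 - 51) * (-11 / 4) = 3707 / 32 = 115.84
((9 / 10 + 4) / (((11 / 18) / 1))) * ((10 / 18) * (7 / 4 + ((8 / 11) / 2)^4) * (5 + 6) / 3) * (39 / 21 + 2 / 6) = 16665271 / 263538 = 63.24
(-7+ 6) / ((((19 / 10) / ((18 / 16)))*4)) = -0.15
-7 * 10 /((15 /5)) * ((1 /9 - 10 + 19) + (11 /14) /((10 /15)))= -12965 /54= -240.09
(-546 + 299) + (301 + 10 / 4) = 113 / 2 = 56.50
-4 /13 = -0.31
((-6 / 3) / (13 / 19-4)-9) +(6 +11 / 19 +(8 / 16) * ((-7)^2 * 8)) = 232436 / 1197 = 194.18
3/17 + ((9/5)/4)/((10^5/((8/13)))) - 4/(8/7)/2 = -86937347/55250000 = -1.57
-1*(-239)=239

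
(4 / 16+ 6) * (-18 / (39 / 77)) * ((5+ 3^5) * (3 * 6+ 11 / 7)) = -1078084.62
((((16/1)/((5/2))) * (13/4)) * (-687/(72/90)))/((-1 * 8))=8931/4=2232.75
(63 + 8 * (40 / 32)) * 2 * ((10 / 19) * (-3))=-4380 / 19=-230.53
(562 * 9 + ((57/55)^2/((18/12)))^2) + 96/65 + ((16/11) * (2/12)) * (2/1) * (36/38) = 11437648871082/2260204375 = 5060.45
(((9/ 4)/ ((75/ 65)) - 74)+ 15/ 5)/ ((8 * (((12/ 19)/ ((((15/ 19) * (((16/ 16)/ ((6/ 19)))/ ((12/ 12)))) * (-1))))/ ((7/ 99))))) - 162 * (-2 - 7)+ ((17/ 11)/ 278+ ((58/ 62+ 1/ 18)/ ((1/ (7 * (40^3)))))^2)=6006116518132152230489/ 30468835584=197123270483.17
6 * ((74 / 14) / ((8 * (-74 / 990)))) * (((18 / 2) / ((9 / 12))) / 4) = -4455 / 28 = -159.11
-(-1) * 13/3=13/3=4.33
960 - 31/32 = 30689/32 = 959.03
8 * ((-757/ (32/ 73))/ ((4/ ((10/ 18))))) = -276305/ 144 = -1918.78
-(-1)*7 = 7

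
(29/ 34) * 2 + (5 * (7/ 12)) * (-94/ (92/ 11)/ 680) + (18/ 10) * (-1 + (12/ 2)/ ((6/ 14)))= 9405649/ 375360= 25.06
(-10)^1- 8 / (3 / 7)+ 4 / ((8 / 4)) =-80 / 3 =-26.67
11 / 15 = 0.73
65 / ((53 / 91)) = 5915 / 53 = 111.60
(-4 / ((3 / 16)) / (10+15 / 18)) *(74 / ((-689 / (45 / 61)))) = 85248 / 546377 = 0.16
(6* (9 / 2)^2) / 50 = 243 / 100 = 2.43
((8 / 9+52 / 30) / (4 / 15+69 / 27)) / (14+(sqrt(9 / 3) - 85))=-4189 / 319913 - 59* sqrt(3) / 319913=-0.01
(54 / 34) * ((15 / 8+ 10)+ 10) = 34.74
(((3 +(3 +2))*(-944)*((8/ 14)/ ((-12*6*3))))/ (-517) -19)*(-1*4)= 7441292/ 97713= 76.15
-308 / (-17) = 308 / 17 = 18.12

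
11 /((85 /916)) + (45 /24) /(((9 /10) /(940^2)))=469442728 /255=1840951.87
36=36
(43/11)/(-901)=-43/9911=-0.00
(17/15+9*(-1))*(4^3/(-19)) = 7552/285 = 26.50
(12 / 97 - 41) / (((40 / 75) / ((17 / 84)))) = -337025 / 21728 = -15.51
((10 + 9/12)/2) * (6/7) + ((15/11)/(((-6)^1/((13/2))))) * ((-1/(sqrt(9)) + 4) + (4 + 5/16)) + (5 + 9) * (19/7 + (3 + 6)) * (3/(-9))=-914345/14784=-61.85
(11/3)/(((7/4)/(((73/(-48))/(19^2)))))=-803/90972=-0.01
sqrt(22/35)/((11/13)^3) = 2197*sqrt(770)/46585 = 1.31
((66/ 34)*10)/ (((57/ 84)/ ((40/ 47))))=369600/ 15181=24.35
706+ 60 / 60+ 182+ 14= 903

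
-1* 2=-2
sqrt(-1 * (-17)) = sqrt(17) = 4.12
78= 78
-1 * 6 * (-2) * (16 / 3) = 64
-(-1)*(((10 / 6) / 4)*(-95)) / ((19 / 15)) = -125 / 4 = -31.25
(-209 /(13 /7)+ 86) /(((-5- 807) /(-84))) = -2.75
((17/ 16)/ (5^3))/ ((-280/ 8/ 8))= -0.00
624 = 624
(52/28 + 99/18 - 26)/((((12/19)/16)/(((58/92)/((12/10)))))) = -79895/322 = -248.12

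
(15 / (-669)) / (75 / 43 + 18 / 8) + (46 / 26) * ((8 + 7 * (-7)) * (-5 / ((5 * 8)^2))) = 140890943 / 637316160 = 0.22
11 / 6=1.83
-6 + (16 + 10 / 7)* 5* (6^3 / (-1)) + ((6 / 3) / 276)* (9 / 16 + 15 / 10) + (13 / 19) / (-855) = -1575865704751 / 83694240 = -18828.84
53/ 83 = 0.64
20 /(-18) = -10 /9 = -1.11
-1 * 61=-61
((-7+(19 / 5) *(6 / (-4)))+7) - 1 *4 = -97 / 10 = -9.70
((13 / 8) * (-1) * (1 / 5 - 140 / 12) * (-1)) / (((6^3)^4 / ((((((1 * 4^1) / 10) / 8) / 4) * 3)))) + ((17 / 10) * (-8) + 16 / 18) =-22135457710639 / 1741425868800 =-12.71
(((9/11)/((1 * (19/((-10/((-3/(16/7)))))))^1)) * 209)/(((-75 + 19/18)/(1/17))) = -8640/158389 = -0.05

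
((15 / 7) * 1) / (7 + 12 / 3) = 15 / 77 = 0.19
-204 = -204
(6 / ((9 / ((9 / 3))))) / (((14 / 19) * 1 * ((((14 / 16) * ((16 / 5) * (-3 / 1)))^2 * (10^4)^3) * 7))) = 19 / 3457440000000000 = 0.00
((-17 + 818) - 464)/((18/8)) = 1348/9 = 149.78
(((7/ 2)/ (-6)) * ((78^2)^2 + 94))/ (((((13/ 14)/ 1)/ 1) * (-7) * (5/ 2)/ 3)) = 51821210/ 13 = 3986246.92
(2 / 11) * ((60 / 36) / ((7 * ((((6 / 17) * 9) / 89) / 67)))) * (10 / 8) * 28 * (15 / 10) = 2534275 / 594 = 4266.46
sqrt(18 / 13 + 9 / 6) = 1.70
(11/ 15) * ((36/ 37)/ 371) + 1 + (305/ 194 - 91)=-1177407817/ 13315190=-88.43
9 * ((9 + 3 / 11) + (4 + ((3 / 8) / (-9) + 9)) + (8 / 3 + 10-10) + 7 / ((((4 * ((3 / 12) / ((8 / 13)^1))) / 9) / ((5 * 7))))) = 14227227 / 1144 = 12436.39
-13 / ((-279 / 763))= 35.55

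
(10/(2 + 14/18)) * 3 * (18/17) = 972/85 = 11.44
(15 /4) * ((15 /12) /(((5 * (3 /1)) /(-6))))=-15 /8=-1.88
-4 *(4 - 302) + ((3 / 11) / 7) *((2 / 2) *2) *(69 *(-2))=90956 / 77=1181.25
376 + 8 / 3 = 1136 / 3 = 378.67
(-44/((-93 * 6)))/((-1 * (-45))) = 22/12555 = 0.00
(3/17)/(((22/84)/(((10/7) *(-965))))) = -173700/187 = -928.88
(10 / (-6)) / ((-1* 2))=0.83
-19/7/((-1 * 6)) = 19/42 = 0.45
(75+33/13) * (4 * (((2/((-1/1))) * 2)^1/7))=-2304/13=-177.23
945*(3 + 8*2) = 17955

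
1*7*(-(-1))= 7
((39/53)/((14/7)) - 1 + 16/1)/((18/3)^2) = 181/424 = 0.43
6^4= 1296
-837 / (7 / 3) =-2511 / 7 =-358.71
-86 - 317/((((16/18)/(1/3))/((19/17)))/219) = -3968807/136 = -29182.40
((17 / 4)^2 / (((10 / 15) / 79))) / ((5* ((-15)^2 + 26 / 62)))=2123283 / 1118080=1.90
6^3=216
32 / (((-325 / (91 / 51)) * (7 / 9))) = -96 / 425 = -0.23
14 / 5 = 2.80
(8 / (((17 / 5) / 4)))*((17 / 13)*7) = 86.15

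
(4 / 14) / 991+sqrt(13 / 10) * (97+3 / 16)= 2 / 6937+311 * sqrt(130) / 32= 110.81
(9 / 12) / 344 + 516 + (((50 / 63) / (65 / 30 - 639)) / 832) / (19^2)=267372574077097 / 518161713888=516.00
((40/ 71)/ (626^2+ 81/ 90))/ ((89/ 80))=32000/ 24762701311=0.00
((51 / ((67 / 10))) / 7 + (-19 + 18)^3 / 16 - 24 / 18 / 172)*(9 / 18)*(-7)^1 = -984635 / 276576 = -3.56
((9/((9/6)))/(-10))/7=-3/35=-0.09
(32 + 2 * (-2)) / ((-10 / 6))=-84 / 5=-16.80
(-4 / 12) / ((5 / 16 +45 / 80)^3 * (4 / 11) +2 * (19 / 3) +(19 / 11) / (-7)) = -9856 / 374435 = -0.03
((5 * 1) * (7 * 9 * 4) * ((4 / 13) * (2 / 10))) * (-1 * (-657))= 662256 / 13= 50942.77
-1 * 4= -4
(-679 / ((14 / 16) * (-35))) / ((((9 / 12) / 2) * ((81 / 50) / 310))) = 11313.82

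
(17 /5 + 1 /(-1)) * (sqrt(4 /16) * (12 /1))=72 /5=14.40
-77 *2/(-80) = 77/40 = 1.92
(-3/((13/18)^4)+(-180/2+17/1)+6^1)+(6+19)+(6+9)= -1086075/28561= -38.03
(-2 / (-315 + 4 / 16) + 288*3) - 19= 1063863 / 1259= 845.01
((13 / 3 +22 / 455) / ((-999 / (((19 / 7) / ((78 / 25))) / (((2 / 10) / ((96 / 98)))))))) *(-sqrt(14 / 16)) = 5681950 *sqrt(14) / 1216089693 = 0.02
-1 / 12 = -0.08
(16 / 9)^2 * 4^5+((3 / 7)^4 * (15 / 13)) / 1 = 8182399087 / 2528253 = 3236.38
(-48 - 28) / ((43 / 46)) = -3496 / 43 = -81.30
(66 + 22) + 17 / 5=457 / 5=91.40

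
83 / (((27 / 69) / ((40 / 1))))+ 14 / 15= 381842 / 45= 8485.38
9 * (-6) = -54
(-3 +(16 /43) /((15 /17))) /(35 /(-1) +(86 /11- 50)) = 18293 /547605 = 0.03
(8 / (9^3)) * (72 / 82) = 32 / 3321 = 0.01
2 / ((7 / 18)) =36 / 7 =5.14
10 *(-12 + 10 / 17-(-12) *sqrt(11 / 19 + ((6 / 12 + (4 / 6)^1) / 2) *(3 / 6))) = -1940 / 17 + 10 *sqrt(45258) / 19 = -2.15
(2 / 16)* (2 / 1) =1 / 4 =0.25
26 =26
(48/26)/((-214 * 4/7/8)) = -168/1391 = -0.12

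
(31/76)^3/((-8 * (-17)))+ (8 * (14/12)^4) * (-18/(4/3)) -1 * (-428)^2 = -32844494147683/179102208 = -183384.08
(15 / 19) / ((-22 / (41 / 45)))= -41 / 1254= -0.03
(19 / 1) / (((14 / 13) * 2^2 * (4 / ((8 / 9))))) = 247 / 252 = 0.98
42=42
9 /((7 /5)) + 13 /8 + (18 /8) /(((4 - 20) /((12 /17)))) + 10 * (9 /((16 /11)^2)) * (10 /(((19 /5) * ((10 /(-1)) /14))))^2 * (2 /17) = 13039555 /171836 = 75.88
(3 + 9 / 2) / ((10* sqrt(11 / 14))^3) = 21* sqrt(154) / 24200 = 0.01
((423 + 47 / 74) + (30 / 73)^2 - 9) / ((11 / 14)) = 1145034149 / 2168903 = 527.93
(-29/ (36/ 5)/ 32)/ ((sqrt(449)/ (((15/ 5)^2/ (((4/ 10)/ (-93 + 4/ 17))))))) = 1143325 * sqrt(449)/ 1954048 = 12.40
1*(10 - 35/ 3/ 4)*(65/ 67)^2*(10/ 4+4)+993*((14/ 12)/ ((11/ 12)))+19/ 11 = 1551147731/ 1185096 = 1308.88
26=26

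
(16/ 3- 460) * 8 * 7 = -76384/ 3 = -25461.33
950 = 950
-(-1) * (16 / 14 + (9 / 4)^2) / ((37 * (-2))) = -695 / 8288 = -0.08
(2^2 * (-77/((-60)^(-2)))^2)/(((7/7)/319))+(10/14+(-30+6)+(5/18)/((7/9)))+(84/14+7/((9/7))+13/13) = 12354002115838679/126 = 98047635839989.52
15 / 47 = 0.32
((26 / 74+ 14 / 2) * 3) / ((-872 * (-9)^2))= -34 / 108891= -0.00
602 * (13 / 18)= 3913 / 9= 434.78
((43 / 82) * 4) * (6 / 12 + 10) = 903 / 41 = 22.02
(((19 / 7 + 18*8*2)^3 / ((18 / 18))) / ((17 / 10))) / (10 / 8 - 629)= -337095715000 / 14641641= -23023.08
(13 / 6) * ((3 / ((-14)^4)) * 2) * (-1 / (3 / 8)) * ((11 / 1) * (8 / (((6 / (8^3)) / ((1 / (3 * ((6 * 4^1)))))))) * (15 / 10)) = -9152 / 64827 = -0.14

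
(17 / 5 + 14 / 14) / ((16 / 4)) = 11 / 10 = 1.10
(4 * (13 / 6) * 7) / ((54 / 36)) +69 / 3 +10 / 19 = 10939 / 171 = 63.97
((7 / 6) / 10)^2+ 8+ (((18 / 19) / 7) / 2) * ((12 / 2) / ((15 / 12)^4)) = 97913581 / 11970000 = 8.18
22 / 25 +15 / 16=727 / 400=1.82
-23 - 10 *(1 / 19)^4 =-2997393 / 130321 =-23.00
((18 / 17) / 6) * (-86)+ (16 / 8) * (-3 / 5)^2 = -6144 / 425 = -14.46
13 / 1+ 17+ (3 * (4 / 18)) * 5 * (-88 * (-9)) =2670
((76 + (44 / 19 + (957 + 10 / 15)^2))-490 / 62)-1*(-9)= 4862102947 / 5301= 917204.86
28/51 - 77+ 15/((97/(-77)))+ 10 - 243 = -1589759/4947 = -321.36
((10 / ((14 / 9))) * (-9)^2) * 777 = 404595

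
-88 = -88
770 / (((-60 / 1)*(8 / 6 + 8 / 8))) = -11 / 2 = -5.50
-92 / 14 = -46 / 7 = -6.57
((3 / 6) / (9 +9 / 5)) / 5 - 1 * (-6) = 649 / 108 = 6.01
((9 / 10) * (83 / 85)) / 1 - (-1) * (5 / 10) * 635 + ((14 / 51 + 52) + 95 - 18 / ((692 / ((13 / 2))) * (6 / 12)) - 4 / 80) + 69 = 27728363 / 51900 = 534.27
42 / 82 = 21 / 41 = 0.51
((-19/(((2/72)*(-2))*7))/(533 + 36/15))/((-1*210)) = -57/131173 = -0.00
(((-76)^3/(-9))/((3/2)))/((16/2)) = 109744/27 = 4064.59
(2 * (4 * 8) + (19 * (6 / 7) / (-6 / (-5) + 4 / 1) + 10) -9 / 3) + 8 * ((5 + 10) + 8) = 23490 / 91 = 258.13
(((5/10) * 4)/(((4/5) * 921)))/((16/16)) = 5/1842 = 0.00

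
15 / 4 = 3.75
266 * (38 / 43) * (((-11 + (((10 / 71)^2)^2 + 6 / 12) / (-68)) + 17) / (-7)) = -7476490505415 / 37151877622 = -201.24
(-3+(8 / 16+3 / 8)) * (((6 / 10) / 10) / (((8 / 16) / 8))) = -2.04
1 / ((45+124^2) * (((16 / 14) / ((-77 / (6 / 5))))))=-385 / 105744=-0.00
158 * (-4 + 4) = 0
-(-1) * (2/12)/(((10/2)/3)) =1/10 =0.10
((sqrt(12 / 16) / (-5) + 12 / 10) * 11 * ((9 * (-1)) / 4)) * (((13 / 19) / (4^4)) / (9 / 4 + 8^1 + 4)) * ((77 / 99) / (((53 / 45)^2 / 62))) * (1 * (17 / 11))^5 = -1622193721785 / 950188250176 + 540731240595 * sqrt(3) / 3800753000704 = -1.46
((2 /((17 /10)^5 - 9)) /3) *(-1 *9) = -600000 /519857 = -1.15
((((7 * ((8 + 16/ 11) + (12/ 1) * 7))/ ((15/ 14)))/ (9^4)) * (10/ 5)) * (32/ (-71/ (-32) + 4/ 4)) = 206323712/ 111504195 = 1.85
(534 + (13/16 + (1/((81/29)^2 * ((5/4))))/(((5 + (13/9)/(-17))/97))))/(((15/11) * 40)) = 16186386601/1644624000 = 9.84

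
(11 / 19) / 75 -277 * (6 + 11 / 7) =-2097.28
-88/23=-3.83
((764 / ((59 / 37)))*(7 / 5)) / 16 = 49469 / 1180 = 41.92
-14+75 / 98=-1297 / 98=-13.23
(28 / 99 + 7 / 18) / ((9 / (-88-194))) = -21.05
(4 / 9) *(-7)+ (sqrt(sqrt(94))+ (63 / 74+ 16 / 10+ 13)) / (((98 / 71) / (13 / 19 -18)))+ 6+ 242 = 45219019 / 885780 -3337 *94^(1 / 4) / 266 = 11.99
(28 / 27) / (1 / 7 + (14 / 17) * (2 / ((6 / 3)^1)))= 3332 / 3105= 1.07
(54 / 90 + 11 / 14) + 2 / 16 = 423 / 280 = 1.51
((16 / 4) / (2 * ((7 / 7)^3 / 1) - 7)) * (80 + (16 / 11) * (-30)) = -320 / 11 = -29.09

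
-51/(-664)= 51/664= 0.08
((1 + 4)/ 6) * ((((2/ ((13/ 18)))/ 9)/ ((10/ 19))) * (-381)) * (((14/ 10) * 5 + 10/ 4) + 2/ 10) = -234061/ 130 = -1800.47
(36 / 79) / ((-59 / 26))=-936 / 4661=-0.20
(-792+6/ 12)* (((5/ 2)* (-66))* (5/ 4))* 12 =3917925/ 2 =1958962.50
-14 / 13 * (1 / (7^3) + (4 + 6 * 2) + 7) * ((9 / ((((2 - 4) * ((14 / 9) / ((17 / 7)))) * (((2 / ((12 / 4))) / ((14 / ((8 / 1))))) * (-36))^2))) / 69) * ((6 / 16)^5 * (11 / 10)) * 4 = 107558847 / 245802991616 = 0.00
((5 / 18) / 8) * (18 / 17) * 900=1125 / 34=33.09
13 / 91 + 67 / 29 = 498 / 203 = 2.45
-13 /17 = -0.76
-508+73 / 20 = -10087 / 20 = -504.35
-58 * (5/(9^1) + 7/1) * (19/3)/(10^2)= -18734/675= -27.75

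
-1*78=-78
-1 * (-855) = 855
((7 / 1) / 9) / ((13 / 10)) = 70 / 117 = 0.60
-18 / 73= -0.25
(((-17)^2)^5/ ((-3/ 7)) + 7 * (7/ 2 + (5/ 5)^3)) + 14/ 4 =-14111957303038/ 3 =-4703985767679.33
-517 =-517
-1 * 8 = -8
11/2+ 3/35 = 391/70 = 5.59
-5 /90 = -1 /18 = -0.06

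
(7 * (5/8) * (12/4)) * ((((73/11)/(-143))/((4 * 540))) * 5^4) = -319375/1812096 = -0.18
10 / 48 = 5 / 24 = 0.21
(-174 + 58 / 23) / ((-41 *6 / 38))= 74936 / 2829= 26.49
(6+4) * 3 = 30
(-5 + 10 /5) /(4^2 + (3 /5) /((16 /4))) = -60 /323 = -0.19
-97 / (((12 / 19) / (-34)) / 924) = 4824974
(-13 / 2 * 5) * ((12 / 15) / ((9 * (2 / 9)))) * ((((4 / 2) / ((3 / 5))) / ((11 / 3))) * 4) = -520 / 11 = -47.27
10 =10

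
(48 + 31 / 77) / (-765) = -3727 / 58905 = -0.06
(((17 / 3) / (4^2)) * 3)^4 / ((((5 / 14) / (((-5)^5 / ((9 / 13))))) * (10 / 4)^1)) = -950051375 / 147456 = -6442.95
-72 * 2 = -144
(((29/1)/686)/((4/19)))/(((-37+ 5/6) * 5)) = -1653/1488620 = -0.00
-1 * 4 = -4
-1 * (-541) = 541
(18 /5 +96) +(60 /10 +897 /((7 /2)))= 12666 /35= 361.89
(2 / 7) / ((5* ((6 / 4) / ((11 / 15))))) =44 / 1575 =0.03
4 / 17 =0.24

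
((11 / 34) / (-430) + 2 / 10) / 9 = 971 / 43860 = 0.02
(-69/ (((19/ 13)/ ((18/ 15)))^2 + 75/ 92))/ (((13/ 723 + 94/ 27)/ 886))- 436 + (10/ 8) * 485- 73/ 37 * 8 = -4035474952003409/ 541997619100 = -7445.56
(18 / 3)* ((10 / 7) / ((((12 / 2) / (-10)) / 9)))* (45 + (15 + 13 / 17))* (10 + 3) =-12086100 / 119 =-101563.87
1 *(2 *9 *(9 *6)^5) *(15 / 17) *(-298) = -36944417831040 / 17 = -2173201048884.71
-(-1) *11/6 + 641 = 3857/6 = 642.83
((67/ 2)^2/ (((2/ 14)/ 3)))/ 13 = 94269/ 52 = 1812.87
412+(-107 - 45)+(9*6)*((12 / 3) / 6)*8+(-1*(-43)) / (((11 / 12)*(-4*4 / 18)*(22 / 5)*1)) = 259427 / 484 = 536.01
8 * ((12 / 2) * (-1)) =-48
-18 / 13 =-1.38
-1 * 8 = -8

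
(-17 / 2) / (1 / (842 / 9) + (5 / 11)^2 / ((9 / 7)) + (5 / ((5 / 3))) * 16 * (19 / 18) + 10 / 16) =-0.17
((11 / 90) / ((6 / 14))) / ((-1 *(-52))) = 0.01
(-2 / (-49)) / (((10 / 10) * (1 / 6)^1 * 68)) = 3 / 833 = 0.00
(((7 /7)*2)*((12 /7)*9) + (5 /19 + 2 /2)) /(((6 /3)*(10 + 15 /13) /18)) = 499824 /19285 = 25.92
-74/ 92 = -37/ 46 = -0.80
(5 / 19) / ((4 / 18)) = 45 / 38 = 1.18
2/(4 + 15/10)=4/11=0.36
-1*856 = -856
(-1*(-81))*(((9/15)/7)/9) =27/35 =0.77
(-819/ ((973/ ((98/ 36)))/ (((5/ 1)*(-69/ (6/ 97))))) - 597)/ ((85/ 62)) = 12352229/ 1390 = 8886.50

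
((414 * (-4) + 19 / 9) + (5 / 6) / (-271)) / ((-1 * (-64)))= -8067685 / 312192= -25.84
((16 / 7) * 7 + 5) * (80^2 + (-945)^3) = -17721946725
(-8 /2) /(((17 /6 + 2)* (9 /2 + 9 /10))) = -0.15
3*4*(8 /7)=96 /7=13.71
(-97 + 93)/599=-4/599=-0.01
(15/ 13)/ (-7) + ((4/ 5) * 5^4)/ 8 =11345/ 182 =62.34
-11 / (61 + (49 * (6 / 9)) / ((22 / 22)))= -33 / 281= -0.12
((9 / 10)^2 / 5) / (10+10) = 81 / 10000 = 0.01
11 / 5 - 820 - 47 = -4324 / 5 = -864.80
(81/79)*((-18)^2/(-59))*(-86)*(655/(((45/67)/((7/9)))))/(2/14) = 11983554072/4661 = 2571026.40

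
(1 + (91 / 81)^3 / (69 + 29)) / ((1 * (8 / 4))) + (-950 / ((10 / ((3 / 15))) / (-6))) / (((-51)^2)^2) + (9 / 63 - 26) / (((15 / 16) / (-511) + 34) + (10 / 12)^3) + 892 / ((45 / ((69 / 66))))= 1526687857251926066899 / 74535597163197674460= 20.48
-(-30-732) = 762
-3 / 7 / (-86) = 3 / 602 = 0.00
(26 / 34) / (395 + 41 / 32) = 416 / 215577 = 0.00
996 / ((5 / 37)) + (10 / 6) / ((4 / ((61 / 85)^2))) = 127806457 / 17340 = 7370.61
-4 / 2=-2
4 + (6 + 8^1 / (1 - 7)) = 26 / 3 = 8.67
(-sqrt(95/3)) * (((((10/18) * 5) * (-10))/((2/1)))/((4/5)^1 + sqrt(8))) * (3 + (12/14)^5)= -12124375 * sqrt(285)/6958098 + 60621875 * sqrt(570)/13916196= 74.59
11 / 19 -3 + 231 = 4343 / 19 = 228.58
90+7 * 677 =4829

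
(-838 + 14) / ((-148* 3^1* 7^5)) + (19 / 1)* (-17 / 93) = -66951357 / 19277629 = -3.47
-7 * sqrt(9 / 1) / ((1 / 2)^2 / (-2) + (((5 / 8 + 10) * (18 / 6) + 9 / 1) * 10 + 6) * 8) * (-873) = 146664 / 26543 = 5.53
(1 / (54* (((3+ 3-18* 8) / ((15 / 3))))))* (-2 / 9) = 5 / 33534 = 0.00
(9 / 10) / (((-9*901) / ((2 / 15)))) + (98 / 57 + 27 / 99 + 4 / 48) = 117241789 / 56492700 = 2.08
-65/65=-1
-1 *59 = -59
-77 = -77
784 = 784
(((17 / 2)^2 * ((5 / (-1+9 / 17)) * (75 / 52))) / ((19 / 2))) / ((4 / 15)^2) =-414534375 / 252928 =-1638.94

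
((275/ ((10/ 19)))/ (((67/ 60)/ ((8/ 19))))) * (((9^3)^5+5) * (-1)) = -40563626024618400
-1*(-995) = 995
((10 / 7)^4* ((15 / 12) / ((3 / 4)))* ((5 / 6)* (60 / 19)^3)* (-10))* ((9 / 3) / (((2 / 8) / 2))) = -720000000000 / 16468459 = -43719.94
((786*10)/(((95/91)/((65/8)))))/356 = 2324595/13528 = 171.84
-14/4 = -7/2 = -3.50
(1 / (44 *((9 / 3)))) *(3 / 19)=1 / 836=0.00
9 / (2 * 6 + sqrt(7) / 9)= 8748 / 11657 - 81 * sqrt(7) / 11657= 0.73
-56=-56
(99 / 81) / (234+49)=11 / 2547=0.00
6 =6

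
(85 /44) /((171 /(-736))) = -15640 /1881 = -8.31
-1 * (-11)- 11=0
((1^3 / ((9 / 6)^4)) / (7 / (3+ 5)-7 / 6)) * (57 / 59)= -0.65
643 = 643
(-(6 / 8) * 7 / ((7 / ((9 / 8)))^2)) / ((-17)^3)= 243 / 8804096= 0.00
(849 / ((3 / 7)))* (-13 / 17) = -1514.88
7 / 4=1.75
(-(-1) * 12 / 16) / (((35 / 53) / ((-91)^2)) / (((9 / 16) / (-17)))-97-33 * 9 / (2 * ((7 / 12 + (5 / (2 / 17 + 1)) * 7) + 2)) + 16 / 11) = -143926369587 / 19176463353548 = -0.01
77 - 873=-796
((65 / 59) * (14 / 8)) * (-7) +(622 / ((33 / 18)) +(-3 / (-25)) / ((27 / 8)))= 190307093 / 584100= 325.81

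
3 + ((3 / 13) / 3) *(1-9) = 31 / 13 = 2.38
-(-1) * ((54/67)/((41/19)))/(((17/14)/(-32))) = -459648/46699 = -9.84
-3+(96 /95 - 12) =-1329 /95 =-13.99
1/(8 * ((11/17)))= 17/88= 0.19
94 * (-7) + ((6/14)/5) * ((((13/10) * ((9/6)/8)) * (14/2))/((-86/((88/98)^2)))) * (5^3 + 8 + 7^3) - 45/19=-4630965286/7005775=-661.02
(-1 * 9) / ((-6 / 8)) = 12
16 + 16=32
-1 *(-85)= 85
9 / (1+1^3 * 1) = 9 / 2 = 4.50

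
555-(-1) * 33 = 588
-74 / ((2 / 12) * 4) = -111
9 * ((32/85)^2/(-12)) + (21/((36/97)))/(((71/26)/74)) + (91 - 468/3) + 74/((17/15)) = 2359966816/1538925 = 1533.52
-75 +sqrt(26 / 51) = -75 +sqrt(1326) / 51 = -74.29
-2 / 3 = -0.67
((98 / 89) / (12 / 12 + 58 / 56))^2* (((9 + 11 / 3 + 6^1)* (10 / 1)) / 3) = 18.20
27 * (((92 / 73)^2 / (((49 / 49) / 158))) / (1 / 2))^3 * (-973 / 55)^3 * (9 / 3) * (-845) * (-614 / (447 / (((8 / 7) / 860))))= -14108392335036806429009801842262016 / 161316931775819026625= -87457603983214.47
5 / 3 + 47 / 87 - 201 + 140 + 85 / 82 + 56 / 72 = -1219459 / 21402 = -56.98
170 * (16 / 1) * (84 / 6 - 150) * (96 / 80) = -443904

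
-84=-84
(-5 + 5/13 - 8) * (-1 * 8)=1312/13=100.92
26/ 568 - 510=-144827/ 284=-509.95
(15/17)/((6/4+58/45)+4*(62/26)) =17550/245191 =0.07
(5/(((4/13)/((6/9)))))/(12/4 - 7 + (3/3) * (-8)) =-65/72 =-0.90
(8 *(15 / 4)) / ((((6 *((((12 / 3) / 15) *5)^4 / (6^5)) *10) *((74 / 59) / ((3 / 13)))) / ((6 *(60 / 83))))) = 156775095 / 159692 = 981.73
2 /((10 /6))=6 /5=1.20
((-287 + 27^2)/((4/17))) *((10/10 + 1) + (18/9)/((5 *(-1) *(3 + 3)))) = 108953/30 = 3631.77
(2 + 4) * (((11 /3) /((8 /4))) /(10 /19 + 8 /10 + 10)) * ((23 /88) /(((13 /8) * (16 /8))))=2185 /27976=0.08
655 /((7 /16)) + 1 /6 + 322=1819.31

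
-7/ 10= -0.70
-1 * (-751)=751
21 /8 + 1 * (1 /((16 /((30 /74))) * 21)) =10883 /4144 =2.63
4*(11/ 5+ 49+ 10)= 1224/ 5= 244.80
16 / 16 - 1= 0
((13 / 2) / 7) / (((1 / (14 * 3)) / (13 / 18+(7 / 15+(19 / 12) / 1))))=6487 / 60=108.12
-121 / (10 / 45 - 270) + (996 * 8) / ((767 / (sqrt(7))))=1089 / 2428 + 7968 * sqrt(7) / 767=27.93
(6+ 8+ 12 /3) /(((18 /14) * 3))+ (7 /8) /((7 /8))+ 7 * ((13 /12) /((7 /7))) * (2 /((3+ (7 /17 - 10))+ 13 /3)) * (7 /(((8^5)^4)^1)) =5.67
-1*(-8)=8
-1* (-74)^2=-5476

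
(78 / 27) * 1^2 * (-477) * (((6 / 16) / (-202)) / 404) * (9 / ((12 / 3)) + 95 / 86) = 1192659 / 56146304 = 0.02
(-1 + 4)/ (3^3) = 0.11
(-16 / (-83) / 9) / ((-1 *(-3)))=16 / 2241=0.01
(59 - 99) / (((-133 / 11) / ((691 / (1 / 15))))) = 4560600 / 133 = 34290.23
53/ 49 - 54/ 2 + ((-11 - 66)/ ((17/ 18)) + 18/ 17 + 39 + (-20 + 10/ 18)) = -650990/ 7497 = -86.83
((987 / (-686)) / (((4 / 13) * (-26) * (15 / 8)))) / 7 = 47 / 3430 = 0.01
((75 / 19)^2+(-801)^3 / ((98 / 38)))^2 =12425578983522303895991556 / 312900721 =39710931134359079.65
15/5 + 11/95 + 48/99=11288/3135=3.60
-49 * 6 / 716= -147 / 358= -0.41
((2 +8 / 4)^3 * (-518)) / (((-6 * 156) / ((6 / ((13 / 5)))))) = 41440 / 507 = 81.74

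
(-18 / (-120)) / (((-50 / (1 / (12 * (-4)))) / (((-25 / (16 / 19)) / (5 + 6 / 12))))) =-19 / 56320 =-0.00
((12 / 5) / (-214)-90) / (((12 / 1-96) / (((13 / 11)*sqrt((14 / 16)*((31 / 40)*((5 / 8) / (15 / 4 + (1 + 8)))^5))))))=260845*sqrt(22134) / 69946341696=0.00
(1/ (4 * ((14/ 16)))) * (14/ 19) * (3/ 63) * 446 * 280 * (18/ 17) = 428160/ 323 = 1325.57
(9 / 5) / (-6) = -3 / 10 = -0.30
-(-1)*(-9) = -9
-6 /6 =-1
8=8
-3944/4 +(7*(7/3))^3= 91027/27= 3371.37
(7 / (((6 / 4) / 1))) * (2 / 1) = 28 / 3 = 9.33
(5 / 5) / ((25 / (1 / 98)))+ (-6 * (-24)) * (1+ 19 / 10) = 1023121 / 2450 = 417.60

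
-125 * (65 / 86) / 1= -8125 / 86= -94.48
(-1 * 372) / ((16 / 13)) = -1209 / 4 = -302.25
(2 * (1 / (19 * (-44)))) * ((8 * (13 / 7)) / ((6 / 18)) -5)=-277 / 2926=-0.09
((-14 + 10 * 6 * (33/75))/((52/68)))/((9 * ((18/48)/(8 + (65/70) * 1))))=105400/2457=42.90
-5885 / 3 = -1961.67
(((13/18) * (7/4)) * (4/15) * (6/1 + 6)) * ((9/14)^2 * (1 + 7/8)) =351/112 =3.13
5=5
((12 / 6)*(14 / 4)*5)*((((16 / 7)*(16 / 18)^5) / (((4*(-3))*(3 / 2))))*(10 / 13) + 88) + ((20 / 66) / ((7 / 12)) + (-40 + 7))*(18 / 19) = 30800834071526 / 10107476379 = 3047.33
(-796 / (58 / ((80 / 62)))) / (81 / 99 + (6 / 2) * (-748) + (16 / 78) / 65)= 443929200 / 56233382263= 0.01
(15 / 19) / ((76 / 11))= 165 / 1444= 0.11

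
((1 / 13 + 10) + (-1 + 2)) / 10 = 72 / 65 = 1.11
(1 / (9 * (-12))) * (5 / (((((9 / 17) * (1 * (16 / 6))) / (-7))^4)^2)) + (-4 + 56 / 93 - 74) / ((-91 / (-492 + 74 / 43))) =-24991639789468978247411 / 1442066310233063424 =-17330.44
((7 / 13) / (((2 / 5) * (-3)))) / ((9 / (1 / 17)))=-35 / 11934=-0.00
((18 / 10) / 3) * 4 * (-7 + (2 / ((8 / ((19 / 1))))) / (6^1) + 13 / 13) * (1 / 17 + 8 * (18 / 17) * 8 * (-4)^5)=1734775 / 2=867387.50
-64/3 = -21.33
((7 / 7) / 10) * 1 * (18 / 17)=9 / 85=0.11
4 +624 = 628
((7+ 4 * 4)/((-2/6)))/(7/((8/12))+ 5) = -4.45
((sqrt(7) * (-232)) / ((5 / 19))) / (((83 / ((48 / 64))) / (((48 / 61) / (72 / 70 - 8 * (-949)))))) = -9576 * sqrt(7) / 11599333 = -0.00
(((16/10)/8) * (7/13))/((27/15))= 7/117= 0.06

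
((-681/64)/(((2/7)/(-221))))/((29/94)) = 49514829/1856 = 26678.25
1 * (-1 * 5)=-5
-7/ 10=-0.70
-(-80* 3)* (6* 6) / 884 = 2160 / 221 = 9.77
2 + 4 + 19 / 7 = 8.71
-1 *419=-419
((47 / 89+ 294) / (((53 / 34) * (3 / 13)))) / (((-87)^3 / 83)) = -961650118 / 9318475953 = -0.10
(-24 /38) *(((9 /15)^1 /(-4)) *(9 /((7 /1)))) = 0.12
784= 784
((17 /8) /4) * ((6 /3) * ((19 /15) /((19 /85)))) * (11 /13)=3179 /624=5.09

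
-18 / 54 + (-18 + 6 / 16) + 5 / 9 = -1253 / 72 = -17.40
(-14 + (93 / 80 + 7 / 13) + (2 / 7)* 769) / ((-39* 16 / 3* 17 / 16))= -1509983 / 1608880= -0.94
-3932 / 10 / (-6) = 983 / 15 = 65.53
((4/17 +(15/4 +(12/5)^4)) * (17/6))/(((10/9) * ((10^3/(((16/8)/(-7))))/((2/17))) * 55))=-4738269/81812500000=-0.00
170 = 170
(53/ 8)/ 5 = 53/ 40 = 1.32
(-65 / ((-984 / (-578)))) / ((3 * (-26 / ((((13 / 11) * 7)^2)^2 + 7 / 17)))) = 4129147085 / 1800843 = 2292.90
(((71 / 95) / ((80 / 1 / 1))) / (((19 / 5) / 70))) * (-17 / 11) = -8449 / 31768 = -0.27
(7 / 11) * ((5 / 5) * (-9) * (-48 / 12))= 252 / 11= 22.91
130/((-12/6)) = -65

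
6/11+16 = 182/11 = 16.55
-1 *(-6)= 6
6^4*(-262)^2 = 88962624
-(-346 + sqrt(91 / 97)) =346-sqrt(8827) / 97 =345.03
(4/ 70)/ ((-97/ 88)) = -176/ 3395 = -0.05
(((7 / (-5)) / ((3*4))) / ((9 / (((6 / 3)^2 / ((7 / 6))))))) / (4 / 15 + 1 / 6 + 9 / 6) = -2 / 87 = -0.02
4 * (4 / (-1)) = -16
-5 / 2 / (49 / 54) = -135 / 49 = -2.76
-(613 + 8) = -621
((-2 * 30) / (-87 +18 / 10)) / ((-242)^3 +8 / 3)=-75 / 1509369688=-0.00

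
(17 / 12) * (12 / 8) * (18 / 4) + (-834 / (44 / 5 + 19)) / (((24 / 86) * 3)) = -1261 / 48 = -26.27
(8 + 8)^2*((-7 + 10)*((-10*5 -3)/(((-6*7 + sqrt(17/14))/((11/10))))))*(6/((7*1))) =1343232*sqrt(238)/863765 + 112831488/123395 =938.38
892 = 892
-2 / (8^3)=-1 / 256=-0.00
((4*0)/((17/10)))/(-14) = 0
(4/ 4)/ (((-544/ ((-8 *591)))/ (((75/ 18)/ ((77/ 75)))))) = 35.27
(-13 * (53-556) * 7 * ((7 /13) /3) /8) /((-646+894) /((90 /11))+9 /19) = 33.36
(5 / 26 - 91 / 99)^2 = 3500641 / 6625476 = 0.53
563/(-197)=-2.86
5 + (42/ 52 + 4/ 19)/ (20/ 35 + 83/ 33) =1877303/ 352222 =5.33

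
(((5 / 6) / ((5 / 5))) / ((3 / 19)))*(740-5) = 23275 / 6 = 3879.17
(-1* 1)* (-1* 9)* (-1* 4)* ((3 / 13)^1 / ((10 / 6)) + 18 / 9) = -5004 / 65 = -76.98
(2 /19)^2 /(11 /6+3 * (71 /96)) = 384 /140429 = 0.00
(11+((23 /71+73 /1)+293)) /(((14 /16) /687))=147237840 /497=296253.20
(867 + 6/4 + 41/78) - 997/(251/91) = 507.56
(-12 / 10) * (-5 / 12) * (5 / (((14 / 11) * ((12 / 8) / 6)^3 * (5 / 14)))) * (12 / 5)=4224 / 5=844.80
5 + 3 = 8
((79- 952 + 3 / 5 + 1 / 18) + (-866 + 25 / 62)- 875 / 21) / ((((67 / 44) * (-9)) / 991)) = 128686.60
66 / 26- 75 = -942 / 13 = -72.46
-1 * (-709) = 709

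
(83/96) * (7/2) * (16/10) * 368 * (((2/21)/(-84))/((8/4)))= -1909/1890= -1.01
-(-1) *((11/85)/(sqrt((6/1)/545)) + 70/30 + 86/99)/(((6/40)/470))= 10340 *sqrt(3270)/153 + 2979800/297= 13897.58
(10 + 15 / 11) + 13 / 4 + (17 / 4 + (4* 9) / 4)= 613 / 22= 27.86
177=177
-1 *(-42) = 42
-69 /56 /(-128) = 69 /7168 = 0.01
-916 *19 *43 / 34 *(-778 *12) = 3493400496 / 17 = 205494146.82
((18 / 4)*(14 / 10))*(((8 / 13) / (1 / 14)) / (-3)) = -1176 / 65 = -18.09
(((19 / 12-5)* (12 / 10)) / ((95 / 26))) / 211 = -533 / 100225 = -0.01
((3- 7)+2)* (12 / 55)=-24 / 55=-0.44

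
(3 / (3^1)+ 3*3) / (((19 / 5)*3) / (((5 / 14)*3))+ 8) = 125 / 233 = 0.54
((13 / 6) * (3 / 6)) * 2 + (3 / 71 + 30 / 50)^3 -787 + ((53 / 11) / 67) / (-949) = -147299363317331869 / 187745704682250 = -784.57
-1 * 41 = -41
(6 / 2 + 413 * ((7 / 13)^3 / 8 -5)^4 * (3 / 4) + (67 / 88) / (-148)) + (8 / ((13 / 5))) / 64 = 29610059793152372254723473 / 155358341445218582528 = 190592.02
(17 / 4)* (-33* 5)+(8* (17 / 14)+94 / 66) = -690.11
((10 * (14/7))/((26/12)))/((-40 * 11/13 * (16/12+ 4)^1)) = -9/176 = -0.05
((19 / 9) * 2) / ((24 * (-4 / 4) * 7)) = -19 / 756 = -0.03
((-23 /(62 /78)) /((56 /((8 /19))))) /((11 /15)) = -13455 /45353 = -0.30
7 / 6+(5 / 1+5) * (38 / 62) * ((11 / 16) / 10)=2363 / 1488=1.59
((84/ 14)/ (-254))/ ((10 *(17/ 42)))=-63/ 10795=-0.01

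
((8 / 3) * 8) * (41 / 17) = 2624 / 51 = 51.45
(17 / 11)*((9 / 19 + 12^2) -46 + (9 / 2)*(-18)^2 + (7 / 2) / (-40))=40217019 / 16720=2405.32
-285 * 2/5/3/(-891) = 38/891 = 0.04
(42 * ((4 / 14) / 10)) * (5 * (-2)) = -12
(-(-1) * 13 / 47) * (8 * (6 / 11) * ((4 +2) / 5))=3744 / 2585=1.45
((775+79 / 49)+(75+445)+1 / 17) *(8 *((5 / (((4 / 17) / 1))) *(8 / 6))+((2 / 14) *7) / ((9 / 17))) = 130695367 / 441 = 296361.38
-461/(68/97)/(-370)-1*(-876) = 22084877/25160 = 877.78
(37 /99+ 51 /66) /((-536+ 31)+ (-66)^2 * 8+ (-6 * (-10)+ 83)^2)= 0.00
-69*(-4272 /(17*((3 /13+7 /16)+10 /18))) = 551805696 /38947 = 14168.12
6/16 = 3/8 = 0.38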